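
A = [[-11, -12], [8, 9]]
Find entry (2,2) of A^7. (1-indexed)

4377

tr A = -2 and det A = -3, so the characteristic polynomial is λ² − (-2)λ + (-3) with roots -3 and 1.
Eigenvectors give P = [[3, -1], [-2, 1]] with P⁻¹ = [[1, 1], [2, 3]], and A = P·diag(-3, 1)·P⁻¹.
Then A^7 = P·diag(-2187, 1)·P⁻¹ = [[-6561, -1], [4374, 1]] · [[1, 1], [2, 3]] = [[-6563, -6564], [4376, 4377]].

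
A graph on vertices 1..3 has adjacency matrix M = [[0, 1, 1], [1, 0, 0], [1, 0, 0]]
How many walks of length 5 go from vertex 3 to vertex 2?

0

The number of length-5 walks from vertex 3 to vertex 2 is entry (3,2) of M⁵, where M is the adjacency matrix.
M² = [[2, 0, 0], [0, 1, 1], [0, 1, 1]]
M³ = [[0, 2, 2], [2, 0, 0], [2, 0, 0]]
M⁴ = [[4, 0, 0], [0, 2, 2], [0, 2, 2]]
M⁵ = [[0, 4, 4], [4, 0, 0], [4, 0, 0]]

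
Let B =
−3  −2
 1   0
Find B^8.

tr B = −3 and det B = 2, so the characteristic polynomial is λ² − (−3)λ + (2) with roots −2 and −1.
Eigenvectors give P = [[2, −1], [−1, 1]] with P⁻¹ = [[1, 1], [1, 2]], and B = P·diag(−2, −1)·P⁻¹.
Then B^8 = P·diag(256, 1)·P⁻¹ = [[512, −1], [−256, 1]] · [[1, 1], [1, 2]] = [[511, 510], [−255, −254]].

[[511, 510], [−255, −254]]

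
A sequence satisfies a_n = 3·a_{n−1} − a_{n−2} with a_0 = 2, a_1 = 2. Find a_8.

1220

With companion matrix M = [[3, −1], [1, 0]], [a_n, a_{n−1}]ᵀ = M·[a_{n−1}, a_{n−2}]ᵀ, so [a_8, a_7]ᵀ = M⁷·[a_1, a_0]ᵀ.
M⁷ = [[987, −377], [377, −144]], giving [a_8, a_7]ᵀ = [[1220], [466]].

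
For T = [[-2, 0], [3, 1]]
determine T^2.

[[4, 0], [-3, 1]]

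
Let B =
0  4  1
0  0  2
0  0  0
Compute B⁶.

B is strictly triangular, hence nilpotent: B³ = 0, so B⁶ = 0.

[[0, 0, 0], [0, 0, 0], [0, 0, 0]]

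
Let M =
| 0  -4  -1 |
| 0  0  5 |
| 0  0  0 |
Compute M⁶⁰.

M is strictly triangular, hence nilpotent: M³ = 0, so M⁶⁰ = 0.

[[0, 0, 0], [0, 0, 0], [0, 0, 0]]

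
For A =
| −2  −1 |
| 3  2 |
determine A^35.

A² = I (check: tr A = 0 and det A = −1), so A^35 = A since 35 is odd.

[[−2, −1], [3, 2]]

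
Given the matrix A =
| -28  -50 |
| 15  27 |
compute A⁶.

[[4054, 6650], [-1995, -3261]]

tr A = -1 and det A = -6, so the characteristic polynomial is λ² − (-1)λ + (-6) with roots -3 and 2.
Eigenvectors give P = [[-2, -5], [1, 3]] with P⁻¹ = [[-3, -5], [1, 2]], and A = P·diag(-3, 2)·P⁻¹.
Then A⁶ = P·diag(729, 64)·P⁻¹ = [[-1458, -320], [729, 192]] · [[-3, -5], [1, 2]] = [[4054, 6650], [-1995, -3261]].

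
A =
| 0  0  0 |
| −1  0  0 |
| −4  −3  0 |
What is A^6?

A is strictly triangular, hence nilpotent: A^3 = 0, so A^6 = 0.

[[0, 0, 0], [0, 0, 0], [0, 0, 0]]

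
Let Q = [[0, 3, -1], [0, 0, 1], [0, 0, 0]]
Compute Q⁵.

[[0, 0, 0], [0, 0, 0], [0, 0, 0]]

Q is strictly triangular, hence nilpotent: Q³ = 0, so Q⁵ = 0.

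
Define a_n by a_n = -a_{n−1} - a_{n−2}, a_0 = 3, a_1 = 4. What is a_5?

-7

With companion matrix A = [[-1, -1], [1, 0]], [a_n, a_{n−1}]ᵀ = A·[a_{n−1}, a_{n−2}]ᵀ, so [a_5, a_4]ᵀ = A^4·[a_1, a_0]ᵀ.
A^4 = [[-1, -1], [1, 0]], giving [a_5, a_4]ᵀ = [[-7], [4]].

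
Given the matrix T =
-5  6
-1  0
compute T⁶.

tr T = -5 and det T = 6, so the characteristic polynomial is λ² − (-5)λ + (6) with roots -3 and -2.
Eigenvectors give P = [[-3, -2], [-1, -1]] with P⁻¹ = [[-1, 2], [1, -3]], and T = P·diag(-3, -2)·P⁻¹.
Then T⁶ = P·diag(729, 64)·P⁻¹ = [[-2187, -128], [-729, -64]] · [[-1, 2], [1, -3]] = [[2059, -3990], [665, -1266]].

[[2059, -3990], [665, -1266]]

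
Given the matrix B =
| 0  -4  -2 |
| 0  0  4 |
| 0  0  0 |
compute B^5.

B is strictly triangular, hence nilpotent: B^3 = 0, so B^5 = 0.

[[0, 0, 0], [0, 0, 0], [0, 0, 0]]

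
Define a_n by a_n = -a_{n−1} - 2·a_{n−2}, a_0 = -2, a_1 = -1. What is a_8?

With companion matrix B = [[-1, -2], [1, 0]], [a_n, a_{n−1}]ᵀ = B·[a_{n−1}, a_{n−2}]ᵀ, so [a_8, a_7]ᵀ = B⁷·[a_1, a_0]ᵀ.
B⁷ = [[3, -14], [7, 10]], giving [a_8, a_7]ᵀ = [[25], [-27]].

25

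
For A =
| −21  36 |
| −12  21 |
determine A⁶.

tr A = 0 and det A = −9, so the characteristic polynomial is λ² − (0)λ + (−9) with roots −3 and 3.
Eigenvectors give P = [[2, −3], [1, −2]] with P⁻¹ = [[2, −3], [1, −2]], and A = P·diag(−3, 3)·P⁻¹.
Then A⁶ = P·diag(729, 729)·P⁻¹ = [[1458, −2187], [729, −1458]] · [[2, −3], [1, −2]] = [[729, 0], [0, 729]].

[[729, 0], [0, 729]]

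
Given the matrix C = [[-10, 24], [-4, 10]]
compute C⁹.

tr C = 0 and det C = -4, so the characteristic polynomial is λ² − (0)λ + (-4) with roots 2 and -2.
Eigenvectors give P = [[2, 3], [1, 1]] with P⁻¹ = [[-1, 3], [1, -2]], and C = P·diag(2, -2)·P⁻¹.
Then C⁹ = P·diag(512, -512)·P⁻¹ = [[1024, -1536], [512, -512]] · [[-1, 3], [1, -2]] = [[-2560, 6144], [-1024, 2560]].

[[-2560, 6144], [-1024, 2560]]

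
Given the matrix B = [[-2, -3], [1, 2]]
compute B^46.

[[1, 0], [0, 1]]

B² = I (check: tr B = 0 and det B = -1), so B^46 = I since 46 is even.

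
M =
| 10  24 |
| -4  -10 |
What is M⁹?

[[2560, 6144], [-1024, -2560]]

tr M = 0 and det M = -4, so the characteristic polynomial is λ² − (0)λ + (-4) with roots 2 and -2.
Eigenvectors give P = [[3, -2], [-1, 1]] with P⁻¹ = [[1, 2], [1, 3]], and M = P·diag(2, -2)·P⁻¹.
Then M⁹ = P·diag(512, -512)·P⁻¹ = [[1536, 1024], [-512, -512]] · [[1, 2], [1, 3]] = [[2560, 6144], [-1024, -2560]].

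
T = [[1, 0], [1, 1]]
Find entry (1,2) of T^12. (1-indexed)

T = I + N where N = [[0, 0], [1, 0]] is strictly lower-triangular, so N^2 = 0.
(I + N)^12 = I + 12·N = [[1, 0], [12, 1]].

0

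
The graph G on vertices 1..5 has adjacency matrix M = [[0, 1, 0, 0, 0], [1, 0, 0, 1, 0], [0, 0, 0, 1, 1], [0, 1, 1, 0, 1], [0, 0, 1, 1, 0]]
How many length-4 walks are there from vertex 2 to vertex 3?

5

The number of length-4 walks from vertex 2 to vertex 3 is entry (2,3) of M⁴, where M is the adjacency matrix.
M² = [[1, 0, 0, 1, 0], [0, 2, 1, 0, 1], [0, 1, 2, 1, 1], [1, 0, 1, 3, 1], [0, 1, 1, 1, 2]]
M³ = [[0, 2, 1, 0, 1], [2, 0, 1, 4, 1], [1, 1, 2, 4, 3], [0, 4, 4, 2, 4], [1, 1, 3, 4, 2]]
M⁴ = [[2, 0, 1, 4, 1], [0, 6, 5, 2, 5], [1, 5, 7, 6, 6], [4, 2, 6, 12, 6], [1, 5, 6, 6, 7]]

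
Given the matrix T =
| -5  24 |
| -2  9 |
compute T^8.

tr T = 4 and det T = 3, so the characteristic polynomial is λ² − (4)λ + (3) with roots 1 and 3.
Eigenvectors give P = [[4, 3], [1, 1]] with P⁻¹ = [[1, -3], [-1, 4]], and T = P·diag(1, 3)·P⁻¹.
Then T^8 = P·diag(1, 6561)·P⁻¹ = [[4, 19683], [1, 6561]] · [[1, -3], [-1, 4]] = [[-19679, 78720], [-6560, 26241]].

[[-19679, 78720], [-6560, 26241]]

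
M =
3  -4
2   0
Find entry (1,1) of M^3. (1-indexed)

M^2 = [[1, -12], [6, -8]]
M^3 = [[-21, -4], [2, -24]]

-21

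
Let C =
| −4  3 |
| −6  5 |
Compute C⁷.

[[−130, 129], [−258, 257]]

tr C = 1 and det C = −2, so the characteristic polynomial is λ² − (1)λ + (−2) with roots 2 and −1.
Eigenvectors give P = [[−1, 1], [−2, 1]] with P⁻¹ = [[1, −1], [2, −1]], and C = P·diag(2, −1)·P⁻¹.
Then C⁷ = P·diag(128, −1)·P⁻¹ = [[−128, −1], [−256, −1]] · [[1, −1], [2, −1]] = [[−130, 129], [−258, 257]].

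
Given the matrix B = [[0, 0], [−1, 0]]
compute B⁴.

B is strictly triangular, hence nilpotent: B² = 0, so B⁴ = 0.

[[0, 0], [0, 0]]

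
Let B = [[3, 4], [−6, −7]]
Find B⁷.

[[4371, 4372], [−6558, −6559]]

tr B = −4 and det B = 3, so the characteristic polynomial is λ² − (−4)λ + (3) with roots −3 and −1.
Eigenvectors give P = [[−2, −1], [3, 1]] with P⁻¹ = [[1, 1], [−3, −2]], and B = P·diag(−3, −1)·P⁻¹.
Then B⁷ = P·diag(−2187, −1)·P⁻¹ = [[4374, 1], [−6561, −1]] · [[1, 1], [−3, −2]] = [[4371, 4372], [−6558, −6559]].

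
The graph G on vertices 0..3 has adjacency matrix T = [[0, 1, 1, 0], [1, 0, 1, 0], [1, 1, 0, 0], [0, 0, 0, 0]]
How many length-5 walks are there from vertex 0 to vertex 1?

The number of length-5 walks from vertex 0 to vertex 1 is entry (0,1) of T⁵, where T is the adjacency matrix.
T² = [[2, 1, 1, 0], [1, 2, 1, 0], [1, 1, 2, 0], [0, 0, 0, 0]]
T³ = [[2, 3, 3, 0], [3, 2, 3, 0], [3, 3, 2, 0], [0, 0, 0, 0]]
T⁴ = [[6, 5, 5, 0], [5, 6, 5, 0], [5, 5, 6, 0], [0, 0, 0, 0]]
T⁵ = [[10, 11, 11, 0], [11, 10, 11, 0], [11, 11, 10, 0], [0, 0, 0, 0]]

11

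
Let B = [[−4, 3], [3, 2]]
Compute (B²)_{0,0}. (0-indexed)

25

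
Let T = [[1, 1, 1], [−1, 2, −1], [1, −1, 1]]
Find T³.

[[0, 4, 0], [−12, 8, −12], [8, −4, 8]]

T² = [[1, 2, 1], [−4, 4, −4], [3, −2, 3]]
T³ = [[0, 4, 0], [−12, 8, −12], [8, −4, 8]]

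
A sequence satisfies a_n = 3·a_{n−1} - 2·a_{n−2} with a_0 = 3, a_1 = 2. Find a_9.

-508

With companion matrix A = [[3, -2], [1, 0]], [a_n, a_{n−1}]ᵀ = A·[a_{n−1}, a_{n−2}]ᵀ, so [a_9, a_8]ᵀ = A⁸·[a_1, a_0]ᵀ.
A⁸ = [[511, -510], [255, -254]], giving [a_9, a_8]ᵀ = [[-508], [-252]].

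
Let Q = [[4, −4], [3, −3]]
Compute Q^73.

Q² = Q (a projection; rank 1, trace 1), so Q^73 = Q.

[[4, −4], [3, −3]]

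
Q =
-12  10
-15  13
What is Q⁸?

[[-12354, 12610], [-18915, 19171]]

tr Q = 1 and det Q = -6, so the characteristic polynomial is λ² − (1)λ + (-6) with roots -2 and 3.
Eigenvectors give P = [[-1, -2], [-1, -3]] with P⁻¹ = [[-3, 2], [1, -1]], and Q = P·diag(-2, 3)·P⁻¹.
Then Q⁸ = P·diag(256, 6561)·P⁻¹ = [[-256, -13122], [-256, -19683]] · [[-3, 2], [1, -1]] = [[-12354, 12610], [-18915, 19171]].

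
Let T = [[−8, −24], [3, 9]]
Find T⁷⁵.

T² = T (a projection; rank 1, trace 1), so T⁷⁵ = T.

[[−8, −24], [3, 9]]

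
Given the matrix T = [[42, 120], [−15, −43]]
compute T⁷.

[[18648, 55560], [−6945, −20707]]

tr T = −1 and det T = −6, so the characteristic polynomial is λ² − (−1)λ + (−6) with roots 2 and −3.
Eigenvectors give P = [[−3, −8], [1, 3]] with P⁻¹ = [[−3, −8], [1, 3]], and T = P·diag(2, −3)·P⁻¹.
Then T⁷ = P·diag(128, −2187)·P⁻¹ = [[−384, 17496], [128, −6561]] · [[−3, −8], [1, 3]] = [[18648, 55560], [−6945, −20707]].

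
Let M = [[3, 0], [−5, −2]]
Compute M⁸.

[[6561, 0], [−6305, 256]]

tr M = 1 and det M = −6, so the characteristic polynomial is λ² − (1)λ + (−6) with roots −2 and 3.
Eigenvectors give P = [[0, −1], [1, 1]] with P⁻¹ = [[1, 1], [−1, 0]], and M = P·diag(−2, 3)·P⁻¹.
Then M⁸ = P·diag(256, 6561)·P⁻¹ = [[0, −6561], [256, 6561]] · [[1, 1], [−1, 0]] = [[6561, 0], [−6305, 256]].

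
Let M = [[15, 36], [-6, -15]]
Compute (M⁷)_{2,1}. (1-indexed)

-4374

tr M = 0 and det M = -9, so the characteristic polynomial is λ² − (0)λ + (-9) with roots 3 and -3.
Eigenvectors give P = [[3, -2], [-1, 1]] with P⁻¹ = [[1, 2], [1, 3]], and M = P·diag(3, -3)·P⁻¹.
Then M⁷ = P·diag(2187, -2187)·P⁻¹ = [[6561, 4374], [-2187, -2187]] · [[1, 2], [1, 3]] = [[10935, 26244], [-4374, -10935]].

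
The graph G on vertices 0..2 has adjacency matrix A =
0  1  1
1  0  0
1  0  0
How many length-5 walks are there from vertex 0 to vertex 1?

The number of length-5 walks from vertex 0 to vertex 1 is entry (0,1) of A^5, where A is the adjacency matrix.
A^2 = [[2, 0, 0], [0, 1, 1], [0, 1, 1]]
A^3 = [[0, 2, 2], [2, 0, 0], [2, 0, 0]]
A^4 = [[4, 0, 0], [0, 2, 2], [0, 2, 2]]
A^5 = [[0, 4, 4], [4, 0, 0], [4, 0, 0]]

4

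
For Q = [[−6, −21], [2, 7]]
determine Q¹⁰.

Q² = Q (a projection; rank 1, trace 1), so Q¹⁰ = Q.

[[−6, −21], [2, 7]]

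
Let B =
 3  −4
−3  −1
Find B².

[[21, −8], [−6, 13]]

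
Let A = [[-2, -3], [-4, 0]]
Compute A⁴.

[[304, 168], [224, 192]]

A² = [[16, 6], [8, 12]]
A³ = [[-56, -48], [-64, -24]]
A⁴ = [[304, 168], [224, 192]]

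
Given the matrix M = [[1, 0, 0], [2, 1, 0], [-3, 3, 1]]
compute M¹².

[[1, 0, 0], [24, 1, 0], [360, 36, 1]]

M = I + N where N = [[0, 0, 0], [2, 0, 0], [-3, 3, 0]] is strictly lower-triangular, so N³ = 0.
(I + N)¹² = I + 12·N + 66·N² = [[1, 0, 0], [24, 1, 0], [360, 36, 1]].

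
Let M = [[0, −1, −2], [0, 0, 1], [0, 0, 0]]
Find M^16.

M is strictly triangular, hence nilpotent: M^3 = 0, so M^16 = 0.

[[0, 0, 0], [0, 0, 0], [0, 0, 0]]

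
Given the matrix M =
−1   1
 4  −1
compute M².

[[5, −2], [−8, 5]]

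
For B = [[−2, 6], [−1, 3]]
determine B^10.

[[−2, 6], [−1, 3]]

B² = B (a projection; rank 1, trace 1), so B^10 = B.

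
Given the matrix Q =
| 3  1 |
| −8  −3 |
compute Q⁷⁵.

[[3, 1], [−8, −3]]

Q² = I (check: tr Q = 0 and det Q = −1), so Q⁷⁵ = Q since 75 is odd.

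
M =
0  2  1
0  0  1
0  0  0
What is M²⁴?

M is strictly triangular, hence nilpotent: M³ = 0, so M²⁴ = 0.

[[0, 0, 0], [0, 0, 0], [0, 0, 0]]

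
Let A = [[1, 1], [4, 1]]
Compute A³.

A² = [[5, 2], [8, 5]]
A³ = [[13, 7], [28, 13]]

[[13, 7], [28, 13]]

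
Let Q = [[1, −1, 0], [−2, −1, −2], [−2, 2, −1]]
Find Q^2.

[[3, 0, 2], [4, −1, 4], [−4, −2, −3]]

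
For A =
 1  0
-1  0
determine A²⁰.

A² = A (a projection; rank 1, trace 1), so A²⁰ = A.

[[1, 0], [-1, 0]]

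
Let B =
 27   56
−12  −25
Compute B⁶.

tr B = 2 and det B = −3, so the characteristic polynomial is λ² − (2)λ + (−3) with roots −1 and 3.
Eigenvectors give P = [[−2, 7], [1, −3]] with P⁻¹ = [[3, 7], [1, 2]], and B = P·diag(−1, 3)·P⁻¹.
Then B⁶ = P·diag(1, 729)·P⁻¹ = [[−2, 5103], [1, −2187]] · [[3, 7], [1, 2]] = [[5097, 10192], [−2184, −4367]].

[[5097, 10192], [−2184, −4367]]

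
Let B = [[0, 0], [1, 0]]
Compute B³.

B is strictly triangular, hence nilpotent: B² = 0, so B³ = 0.

[[0, 0], [0, 0]]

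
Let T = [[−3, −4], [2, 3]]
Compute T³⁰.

T² = I (check: tr T = 0 and det T = −1), so T³⁰ = I since 30 is even.

[[1, 0], [0, 1]]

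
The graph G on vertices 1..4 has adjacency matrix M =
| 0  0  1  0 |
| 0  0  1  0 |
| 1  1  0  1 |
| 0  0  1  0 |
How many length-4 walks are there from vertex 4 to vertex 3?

The number of length-4 walks from vertex 4 to vertex 3 is entry (4,3) of M⁴, where M is the adjacency matrix.
M² = [[1, 1, 0, 1], [1, 1, 0, 1], [0, 0, 3, 0], [1, 1, 0, 1]]
M³ = [[0, 0, 3, 0], [0, 0, 3, 0], [3, 3, 0, 3], [0, 0, 3, 0]]
M⁴ = [[3, 3, 0, 3], [3, 3, 0, 3], [0, 0, 9, 0], [3, 3, 0, 3]]

0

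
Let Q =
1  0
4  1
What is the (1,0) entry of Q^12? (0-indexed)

Q = I + N where N = [[0, 0], [4, 0]] is strictly lower-triangular, so N^2 = 0.
(I + N)^12 = I + 12·N = [[1, 0], [48, 1]].

48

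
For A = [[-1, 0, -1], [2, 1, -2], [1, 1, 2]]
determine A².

[[0, -1, -1], [-2, -1, -8], [3, 3, 1]]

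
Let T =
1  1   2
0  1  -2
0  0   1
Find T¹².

[[1, 12, -108], [0, 1, -24], [0, 0, 1]]

T = I + N where N = [[0, 1, 2], [0, 0, -2], [0, 0, 0]] is strictly upper-triangular, so N³ = 0.
(I + N)¹² = I + 12·N + 66·N² = [[1, 12, -108], [0, 1, -24], [0, 0, 1]].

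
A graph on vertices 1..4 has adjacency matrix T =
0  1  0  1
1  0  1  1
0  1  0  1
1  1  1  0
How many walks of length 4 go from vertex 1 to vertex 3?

10

The number of length-4 walks from vertex 1 to vertex 3 is entry (1,3) of T^4, where T is the adjacency matrix.
T^2 = [[2, 1, 2, 1], [1, 3, 1, 2], [2, 1, 2, 1], [1, 2, 1, 3]]
T^3 = [[2, 5, 2, 5], [5, 4, 5, 5], [2, 5, 2, 5], [5, 5, 5, 4]]
T^4 = [[10, 9, 10, 9], [9, 15, 9, 14], [10, 9, 10, 9], [9, 14, 9, 15]]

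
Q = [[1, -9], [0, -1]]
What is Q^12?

[[1, 0], [0, 1]]

Q² = I (check: tr Q = 0 and det Q = -1), so Q^12 = I since 12 is even.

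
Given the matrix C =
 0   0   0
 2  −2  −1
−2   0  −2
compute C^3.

C^2 = [[0, 0, 0], [−2, 4, 4], [4, 0, 4]]
C^3 = [[0, 0, 0], [0, −8, −12], [−8, 0, −8]]

[[0, 0, 0], [0, −8, −12], [−8, 0, −8]]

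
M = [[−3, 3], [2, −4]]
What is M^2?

[[15, −21], [−14, 22]]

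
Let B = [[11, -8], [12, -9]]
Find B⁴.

[[241, -160], [240, -159]]

tr B = 2 and det B = -3, so the characteristic polynomial is λ² − (2)λ + (-3) with roots 3 and -1.
Eigenvectors give P = [[-1, 2], [-1, 3]] with P⁻¹ = [[-3, 2], [-1, 1]], and B = P·diag(3, -1)·P⁻¹.
Then B⁴ = P·diag(81, 1)·P⁻¹ = [[-81, 2], [-81, 3]] · [[-3, 2], [-1, 1]] = [[241, -160], [240, -159]].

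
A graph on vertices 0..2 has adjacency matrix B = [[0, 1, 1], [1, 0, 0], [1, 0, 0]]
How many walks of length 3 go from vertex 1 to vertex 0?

The number of length-3 walks from vertex 1 to vertex 0 is entry (1,0) of B³, where B is the adjacency matrix.
B² = [[2, 0, 0], [0, 1, 1], [0, 1, 1]]
B³ = [[0, 2, 2], [2, 0, 0], [2, 0, 0]]

2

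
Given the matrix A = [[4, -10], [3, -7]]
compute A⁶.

tr A = -3 and det A = 2, so the characteristic polynomial is λ² − (-3)λ + (2) with roots -1 and -2.
Eigenvectors give P = [[-2, 5], [-1, 3]] with P⁻¹ = [[-3, 5], [-1, 2]], and A = P·diag(-1, -2)·P⁻¹.
Then A⁶ = P·diag(1, 64)·P⁻¹ = [[-2, 320], [-1, 192]] · [[-3, 5], [-1, 2]] = [[-314, 630], [-189, 379]].

[[-314, 630], [-189, 379]]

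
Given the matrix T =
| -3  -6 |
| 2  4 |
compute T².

[[-3, -6], [2, 4]]

T² = T (a projection; rank 1, trace 1), so T² = T.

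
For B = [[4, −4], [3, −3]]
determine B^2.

B² = B (a projection; rank 1, trace 1), so B^2 = B.

[[4, −4], [3, −3]]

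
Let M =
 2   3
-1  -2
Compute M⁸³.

[[2, 3], [-1, -2]]

M² = I (check: tr M = 0 and det M = -1), so M⁸³ = M since 83 is odd.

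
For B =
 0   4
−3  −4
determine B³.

B² = [[−12, −16], [12, 4]]
B³ = [[48, 16], [−12, 32]]

[[48, 16], [−12, 32]]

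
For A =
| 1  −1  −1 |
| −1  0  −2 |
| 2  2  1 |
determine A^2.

[[0, −3, 0], [−5, −3, −1], [2, 0, −5]]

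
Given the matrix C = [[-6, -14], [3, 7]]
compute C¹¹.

C² = C (a projection; rank 1, trace 1), so C¹¹ = C.

[[-6, -14], [3, 7]]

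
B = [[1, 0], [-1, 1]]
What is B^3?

B = I + N where N = [[0, 0], [-1, 0]] is strictly lower-triangular, so N^2 = 0.
(I + N)^3 = I + 3·N = [[1, 0], [-3, 1]].

[[1, 0], [-3, 1]]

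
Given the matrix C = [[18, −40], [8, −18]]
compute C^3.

tr C = 0 and det C = −4, so the characteristic polynomial is λ² − (0)λ + (−4) with roots 2 and −2.
Eigenvectors give P = [[5, 2], [2, 1]] with P⁻¹ = [[1, −2], [−2, 5]], and C = P·diag(2, −2)·P⁻¹.
Then C^3 = P·diag(8, −8)·P⁻¹ = [[40, −16], [16, −8]] · [[1, −2], [−2, 5]] = [[72, −160], [32, −72]].

[[72, −160], [32, −72]]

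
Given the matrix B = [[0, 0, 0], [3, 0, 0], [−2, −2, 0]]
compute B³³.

[[0, 0, 0], [0, 0, 0], [0, 0, 0]]

B is strictly triangular, hence nilpotent: B³ = 0, so B³³ = 0.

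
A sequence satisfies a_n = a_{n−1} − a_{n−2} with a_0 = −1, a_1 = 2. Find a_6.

With companion matrix A = [[1, −1], [1, 0]], [a_n, a_{n−1}]ᵀ = A·[a_{n−1}, a_{n−2}]ᵀ, so [a_6, a_5]ᵀ = A⁵·[a_1, a_0]ᵀ.
A⁵ = [[0, 1], [−1, 1]], giving [a_6, a_5]ᵀ = [[−1], [−3]].

−1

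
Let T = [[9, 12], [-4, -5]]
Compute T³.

[[105, 156], [-52, -77]]

tr T = 4 and det T = 3, so the characteristic polynomial is λ² − (4)λ + (3) with roots 3 and 1.
Eigenvectors give P = [[-2, -3], [1, 2]] with P⁻¹ = [[-2, -3], [1, 2]], and T = P·diag(3, 1)·P⁻¹.
Then T³ = P·diag(27, 1)·P⁻¹ = [[-54, -3], [27, 2]] · [[-2, -3], [1, 2]] = [[105, 156], [-52, -77]].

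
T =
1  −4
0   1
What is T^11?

T = I + N where N = [[0, −4], [0, 0]] is strictly upper-triangular, so N^2 = 0.
(I + N)^11 = I + 11·N = [[1, −44], [0, 1]].

[[1, −44], [0, 1]]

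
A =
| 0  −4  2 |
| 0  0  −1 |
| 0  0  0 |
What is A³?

[[0, 0, 0], [0, 0, 0], [0, 0, 0]]

A is strictly triangular, hence nilpotent: A³ = 0, so A³ = 0.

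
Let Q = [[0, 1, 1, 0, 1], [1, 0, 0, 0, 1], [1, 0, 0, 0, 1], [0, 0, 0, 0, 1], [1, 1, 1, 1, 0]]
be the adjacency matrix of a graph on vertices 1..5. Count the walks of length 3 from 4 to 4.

The number of length-3 walks from vertex 4 to vertex 4 is entry (4,4) of Q^3, where Q is the adjacency matrix.
Q^2 = [[3, 1, 1, 1, 2], [1, 2, 2, 1, 1], [1, 2, 2, 1, 1], [1, 1, 1, 1, 0], [2, 1, 1, 0, 4]]
Q^3 = [[4, 5, 5, 2, 6], [5, 2, 2, 1, 6], [5, 2, 2, 1, 6], [2, 1, 1, 0, 4], [6, 6, 6, 4, 4]]

0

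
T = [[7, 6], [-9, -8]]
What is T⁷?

[[259, 258], [-387, -386]]

tr T = -1 and det T = -2, so the characteristic polynomial is λ² − (-1)λ + (-2) with roots 1 and -2.
Eigenvectors give P = [[-1, 2], [1, -3]] with P⁻¹ = [[-3, -2], [-1, -1]], and T = P·diag(1, -2)·P⁻¹.
Then T⁷ = P·diag(1, -128)·P⁻¹ = [[-1, -256], [1, 384]] · [[-3, -2], [-1, -1]] = [[259, 258], [-387, -386]].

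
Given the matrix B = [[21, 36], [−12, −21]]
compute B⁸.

tr B = 0 and det B = −9, so the characteristic polynomial is λ² − (0)λ + (−9) with roots 3 and −3.
Eigenvectors give P = [[−2, −3], [1, 2]] with P⁻¹ = [[−2, −3], [1, 2]], and B = P·diag(3, −3)·P⁻¹.
Then B⁸ = P·diag(6561, 6561)·P⁻¹ = [[−13122, −19683], [6561, 13122]] · [[−2, −3], [1, 2]] = [[6561, 0], [0, 6561]].

[[6561, 0], [0, 6561]]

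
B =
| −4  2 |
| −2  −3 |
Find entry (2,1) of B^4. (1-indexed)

238

B^2 = [[12, −14], [14, 5]]
B^3 = [[−20, 66], [−66, 13]]
B^4 = [[−52, −238], [238, −171]]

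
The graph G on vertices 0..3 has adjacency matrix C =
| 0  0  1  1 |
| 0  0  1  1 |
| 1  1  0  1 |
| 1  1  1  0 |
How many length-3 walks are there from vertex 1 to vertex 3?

5

The number of length-3 walks from vertex 1 to vertex 3 is entry (1,3) of C³, where C is the adjacency matrix.
C² = [[2, 2, 1, 1], [2, 2, 1, 1], [1, 1, 3, 2], [1, 1, 2, 3]]
C³ = [[2, 2, 5, 5], [2, 2, 5, 5], [5, 5, 4, 5], [5, 5, 5, 4]]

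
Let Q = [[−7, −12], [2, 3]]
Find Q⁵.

[[−727, −1452], [242, 483]]

tr Q = −4 and det Q = 3, so the characteristic polynomial is λ² − (−4)λ + (3) with roots −1 and −3.
Eigenvectors give P = [[−2, −3], [1, 1]] with P⁻¹ = [[1, 3], [−1, −2]], and Q = P·diag(−1, −3)·P⁻¹.
Then Q⁵ = P·diag(−1, −243)·P⁻¹ = [[2, 729], [−1, −243]] · [[1, 3], [−1, −2]] = [[−727, −1452], [242, 483]].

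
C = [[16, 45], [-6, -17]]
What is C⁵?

tr C = -1 and det C = -2, so the characteristic polynomial is λ² − (-1)λ + (-2) with roots -2 and 1.
Eigenvectors give P = [[-5, -3], [2, 1]] with P⁻¹ = [[1, 3], [-2, -5]], and C = P·diag(-2, 1)·P⁻¹.
Then C⁵ = P·diag(-32, 1)·P⁻¹ = [[160, -3], [-64, 1]] · [[1, 3], [-2, -5]] = [[166, 495], [-66, -197]].

[[166, 495], [-66, -197]]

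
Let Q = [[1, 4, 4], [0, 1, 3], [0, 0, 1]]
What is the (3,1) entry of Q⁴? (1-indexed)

Q = I + N where N = [[0, 4, 4], [0, 0, 3], [0, 0, 0]] is strictly upper-triangular, so N³ = 0.
(I + N)⁴ = I + 4·N + 6·N² = [[1, 16, 88], [0, 1, 12], [0, 0, 1]].

0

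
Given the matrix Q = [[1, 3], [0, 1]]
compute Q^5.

Q = I + N where N = [[0, 3], [0, 0]] is strictly upper-triangular, so N^2 = 0.
(I + N)^5 = I + 5·N = [[1, 15], [0, 1]].

[[1, 15], [0, 1]]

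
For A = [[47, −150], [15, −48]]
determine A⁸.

[[−56489, 189150], [−18915, 63306]]

tr A = −1 and det A = −6, so the characteristic polynomial is λ² − (−1)λ + (−6) with roots −3 and 2.
Eigenvectors give P = [[3, 10], [1, 3]] with P⁻¹ = [[−3, 10], [1, −3]], and A = P·diag(−3, 2)·P⁻¹.
Then A⁸ = P·diag(6561, 256)·P⁻¹ = [[19683, 2560], [6561, 768]] · [[−3, 10], [1, −3]] = [[−56489, 189150], [−18915, 63306]].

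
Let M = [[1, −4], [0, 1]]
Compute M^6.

M = I + N where N = [[0, −4], [0, 0]] is strictly upper-triangular, so N^2 = 0.
(I + N)^6 = I + 6·N = [[1, −24], [0, 1]].

[[1, −24], [0, 1]]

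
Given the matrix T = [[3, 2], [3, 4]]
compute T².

[[15, 14], [21, 22]]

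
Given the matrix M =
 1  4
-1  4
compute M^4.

M^2 = [[-3, 20], [-5, 12]]
M^3 = [[-23, 68], [-17, 28]]
M^4 = [[-91, 180], [-45, 44]]

[[-91, 180], [-45, 44]]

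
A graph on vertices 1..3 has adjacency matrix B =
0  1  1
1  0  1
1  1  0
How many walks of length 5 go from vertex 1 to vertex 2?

The number of length-5 walks from vertex 1 to vertex 2 is entry (1,2) of B⁵, where B is the adjacency matrix.
B² = [[2, 1, 1], [1, 2, 1], [1, 1, 2]]
B³ = [[2, 3, 3], [3, 2, 3], [3, 3, 2]]
B⁴ = [[6, 5, 5], [5, 6, 5], [5, 5, 6]]
B⁵ = [[10, 11, 11], [11, 10, 11], [11, 11, 10]]

11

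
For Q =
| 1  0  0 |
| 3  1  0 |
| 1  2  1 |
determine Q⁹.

Q = I + N where N = [[0, 0, 0], [3, 0, 0], [1, 2, 0]] is strictly lower-triangular, so N³ = 0.
(I + N)⁹ = I + 9·N + 36·N² = [[1, 0, 0], [27, 1, 0], [225, 18, 1]].

[[1, 0, 0], [27, 1, 0], [225, 18, 1]]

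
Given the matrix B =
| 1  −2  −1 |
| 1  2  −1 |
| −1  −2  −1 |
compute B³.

[[−6, −12, 2], [10, 4, −6], [−6, −4, −2]]

B² = [[0, −4, 2], [4, 4, −2], [−2, 0, 4]]
B³ = [[−6, −12, 2], [10, 4, −6], [−6, −4, −2]]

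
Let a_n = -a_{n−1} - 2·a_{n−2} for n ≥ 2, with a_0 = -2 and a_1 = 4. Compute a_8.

With companion matrix A = [[-1, -2], [1, 0]], [a_n, a_{n−1}]ᵀ = A·[a_{n−1}, a_{n−2}]ᵀ, so [a_8, a_7]ᵀ = A⁷·[a_1, a_0]ᵀ.
A⁷ = [[3, -14], [7, 10]], giving [a_8, a_7]ᵀ = [[40], [8]].

40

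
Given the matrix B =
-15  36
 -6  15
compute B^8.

[[6561, 0], [0, 6561]]

tr B = 0 and det B = -9, so the characteristic polynomial is λ² − (0)λ + (-9) with roots 3 and -3.
Eigenvectors give P = [[2, 3], [1, 1]] with P⁻¹ = [[-1, 3], [1, -2]], and B = P·diag(3, -3)·P⁻¹.
Then B^8 = P·diag(6561, 6561)·P⁻¹ = [[13122, 19683], [6561, 6561]] · [[-1, 3], [1, -2]] = [[6561, 0], [0, 6561]].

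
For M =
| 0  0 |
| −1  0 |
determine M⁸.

[[0, 0], [0, 0]]

M is strictly triangular, hence nilpotent: M² = 0, so M⁸ = 0.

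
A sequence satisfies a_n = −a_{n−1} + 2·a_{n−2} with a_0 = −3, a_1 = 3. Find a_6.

−129

With companion matrix A = [[−1, 2], [1, 0]], [a_n, a_{n−1}]ᵀ = A·[a_{n−1}, a_{n−2}]ᵀ, so [a_6, a_5]ᵀ = A⁵·[a_1, a_0]ᵀ.
A⁵ = [[−21, 22], [11, −10]], giving [a_6, a_5]ᵀ = [[−129], [63]].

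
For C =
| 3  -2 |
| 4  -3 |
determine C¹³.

[[3, -2], [4, -3]]

C² = I (check: tr C = 0 and det C = -1), so C¹³ = C since 13 is odd.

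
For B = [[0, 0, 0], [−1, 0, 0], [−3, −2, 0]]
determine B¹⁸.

B is strictly triangular, hence nilpotent: B³ = 0, so B¹⁸ = 0.

[[0, 0, 0], [0, 0, 0], [0, 0, 0]]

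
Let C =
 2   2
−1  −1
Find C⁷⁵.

[[2, 2], [−1, −1]]

C² = C (a projection; rank 1, trace 1), so C⁷⁵ = C.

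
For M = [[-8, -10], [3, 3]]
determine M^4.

tr M = -5 and det M = 6, so the characteristic polynomial is λ² − (-5)λ + (6) with roots -3 and -2.
Eigenvectors give P = [[-2, -5], [1, 3]] with P⁻¹ = [[-3, -5], [1, 2]], and M = P·diag(-3, -2)·P⁻¹.
Then M^4 = P·diag(81, 16)·P⁻¹ = [[-162, -80], [81, 48]] · [[-3, -5], [1, 2]] = [[406, 650], [-195, -309]].

[[406, 650], [-195, -309]]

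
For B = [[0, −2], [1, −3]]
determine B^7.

[[126, −254], [127, −255]]

tr B = −3 and det B = 2, so the characteristic polynomial is λ² − (−3)λ + (2) with roots −2 and −1.
Eigenvectors give P = [[−1, −2], [−1, −1]] with P⁻¹ = [[1, −2], [−1, 1]], and B = P·diag(−2, −1)·P⁻¹.
Then B^7 = P·diag(−128, −1)·P⁻¹ = [[128, 2], [128, 1]] · [[1, −2], [−1, 1]] = [[126, −254], [127, −255]].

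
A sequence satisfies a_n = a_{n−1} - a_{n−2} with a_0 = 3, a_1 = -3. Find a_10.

With companion matrix C = [[1, -1], [1, 0]], [a_n, a_{n−1}]ᵀ = C·[a_{n−1}, a_{n−2}]ᵀ, so [a_10, a_9]ᵀ = C⁹·[a_1, a_0]ᵀ.
C⁹ = [[-1, 0], [0, -1]], giving [a_10, a_9]ᵀ = [[3], [-3]].

3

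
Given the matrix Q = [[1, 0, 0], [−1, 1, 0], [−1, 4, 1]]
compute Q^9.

Q = I + N where N = [[0, 0, 0], [−1, 0, 0], [−1, 4, 0]] is strictly lower-triangular, so N^3 = 0.
(I + N)^9 = I + 9·N + 36·N^2 = [[1, 0, 0], [−9, 1, 0], [−153, 36, 1]].

[[1, 0, 0], [−9, 1, 0], [−153, 36, 1]]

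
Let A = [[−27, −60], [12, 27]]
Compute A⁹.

[[−177147, −393660], [78732, 177147]]

tr A = 0 and det A = −9, so the characteristic polynomial is λ² − (0)λ + (−9) with roots −3 and 3.
Eigenvectors give P = [[5, −2], [−2, 1]] with P⁻¹ = [[1, 2], [2, 5]], and A = P·diag(−3, 3)·P⁻¹.
Then A⁹ = P·diag(−19683, 19683)·P⁻¹ = [[−98415, −39366], [39366, 19683]] · [[1, 2], [2, 5]] = [[−177147, −393660], [78732, 177147]].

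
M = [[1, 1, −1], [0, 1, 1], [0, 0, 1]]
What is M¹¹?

[[1, 11, 44], [0, 1, 11], [0, 0, 1]]

M = I + N where N = [[0, 1, −1], [0, 0, 1], [0, 0, 0]] is strictly upper-triangular, so N³ = 0.
(I + N)¹¹ = I + 11·N + 55·N² = [[1, 11, 44], [0, 1, 11], [0, 0, 1]].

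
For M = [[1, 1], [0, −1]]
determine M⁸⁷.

M² = I (check: tr M = 0 and det M = −1), so M⁸⁷ = M since 87 is odd.

[[1, 1], [0, −1]]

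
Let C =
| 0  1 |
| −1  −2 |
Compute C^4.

C^2 = [[−1, −2], [2, 3]]
C^3 = [[2, 3], [−3, −4]]
C^4 = [[−3, −4], [4, 5]]

[[−3, −4], [4, 5]]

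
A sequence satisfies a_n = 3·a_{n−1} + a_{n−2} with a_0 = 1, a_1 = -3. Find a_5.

With companion matrix B = [[3, 1], [1, 0]], [a_n, a_{n−1}]ᵀ = B·[a_{n−1}, a_{n−2}]ᵀ, so [a_5, a_4]ᵀ = B⁴·[a_1, a_0]ᵀ.
B⁴ = [[109, 33], [33, 10]], giving [a_5, a_4]ᵀ = [[-294], [-89]].

-294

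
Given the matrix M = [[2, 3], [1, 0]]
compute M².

[[7, 6], [2, 3]]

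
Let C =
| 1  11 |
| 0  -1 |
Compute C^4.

C² = I (check: tr C = 0 and det C = -1), so C^4 = I since 4 is even.

[[1, 0], [0, 1]]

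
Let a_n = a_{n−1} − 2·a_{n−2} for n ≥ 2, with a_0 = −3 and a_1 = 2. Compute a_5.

With companion matrix A = [[1, −2], [1, 0]], [a_n, a_{n−1}]ᵀ = A·[a_{n−1}, a_{n−2}]ᵀ, so [a_5, a_4]ᵀ = A^4·[a_1, a_0]ᵀ.
A^4 = [[−1, 6], [−3, 2]], giving [a_5, a_4]ᵀ = [[−20], [−12]].

−20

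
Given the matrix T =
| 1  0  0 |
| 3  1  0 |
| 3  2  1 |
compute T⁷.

[[1, 0, 0], [21, 1, 0], [147, 14, 1]]

T = I + N where N = [[0, 0, 0], [3, 0, 0], [3, 2, 0]] is strictly lower-triangular, so N³ = 0.
(I + N)⁷ = I + 7·N + 21·N² = [[1, 0, 0], [21, 1, 0], [147, 14, 1]].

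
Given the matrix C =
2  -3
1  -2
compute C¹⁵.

C² = I (check: tr C = 0 and det C = -1), so C¹⁵ = C since 15 is odd.

[[2, -3], [1, -2]]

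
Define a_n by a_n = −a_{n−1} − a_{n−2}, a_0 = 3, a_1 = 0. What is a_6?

With companion matrix M = [[−1, −1], [1, 0]], [a_n, a_{n−1}]ᵀ = M·[a_{n−1}, a_{n−2}]ᵀ, so [a_6, a_5]ᵀ = M⁵·[a_1, a_0]ᵀ.
M⁵ = [[0, 1], [−1, −1]], giving [a_6, a_5]ᵀ = [[3], [−3]].

3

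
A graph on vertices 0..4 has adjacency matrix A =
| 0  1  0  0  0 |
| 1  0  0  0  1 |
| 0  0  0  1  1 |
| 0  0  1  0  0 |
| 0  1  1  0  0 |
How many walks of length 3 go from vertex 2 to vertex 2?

The number of length-3 walks from vertex 2 to vertex 2 is entry (2,2) of A³, where A is the adjacency matrix.
A² = [[1, 0, 0, 0, 1], [0, 2, 1, 0, 0], [0, 1, 2, 0, 0], [0, 0, 0, 1, 1], [1, 0, 0, 1, 2]]
A³ = [[0, 2, 1, 0, 0], [2, 0, 0, 1, 3], [1, 0, 0, 2, 3], [0, 1, 2, 0, 0], [0, 3, 3, 0, 0]]

0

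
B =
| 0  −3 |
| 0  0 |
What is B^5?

B is strictly triangular, hence nilpotent: B^2 = 0, so B^5 = 0.

[[0, 0], [0, 0]]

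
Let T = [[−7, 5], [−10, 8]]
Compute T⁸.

tr T = 1 and det T = −6, so the characteristic polynomial is λ² − (1)λ + (−6) with roots −2 and 3.
Eigenvectors give P = [[−1, −1], [−1, −2]] with P⁻¹ = [[−2, 1], [1, −1]], and T = P·diag(−2, 3)·P⁻¹.
Then T⁸ = P·diag(256, 6561)·P⁻¹ = [[−256, −6561], [−256, −13122]] · [[−2, 1], [1, −1]] = [[−6049, 6305], [−12610, 12866]].

[[−6049, 6305], [−12610, 12866]]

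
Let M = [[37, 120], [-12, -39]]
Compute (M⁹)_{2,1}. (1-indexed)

-59052

tr M = -2 and det M = -3, so the characteristic polynomial is λ² − (-2)λ + (-3) with roots 1 and -3.
Eigenvectors give P = [[10, -3], [-3, 1]] with P⁻¹ = [[1, 3], [3, 10]], and M = P·diag(1, -3)·P⁻¹.
Then M⁹ = P·diag(1, -19683)·P⁻¹ = [[10, 59049], [-3, -19683]] · [[1, 3], [3, 10]] = [[177157, 590520], [-59052, -196839]].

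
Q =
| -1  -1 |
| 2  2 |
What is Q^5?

[[-1, -1], [2, 2]]

Q² = Q (a projection; rank 1, trace 1), so Q^5 = Q.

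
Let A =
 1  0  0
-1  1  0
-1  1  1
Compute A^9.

A = I + N where N = [[0, 0, 0], [-1, 0, 0], [-1, 1, 0]] is strictly lower-triangular, so N^3 = 0.
(I + N)^9 = I + 9·N + 36·N^2 = [[1, 0, 0], [-9, 1, 0], [-45, 9, 1]].

[[1, 0, 0], [-9, 1, 0], [-45, 9, 1]]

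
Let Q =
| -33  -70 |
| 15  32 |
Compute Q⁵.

tr Q = -1 and det Q = -6, so the characteristic polynomial is λ² − (-1)λ + (-6) with roots 2 and -3.
Eigenvectors give P = [[2, 7], [-1, -3]] with P⁻¹ = [[-3, -7], [1, 2]], and Q = P·diag(2, -3)·P⁻¹.
Then Q⁵ = P·diag(32, -243)·P⁻¹ = [[64, -1701], [-32, 729]] · [[-3, -7], [1, 2]] = [[-1893, -3850], [825, 1682]].

[[-1893, -3850], [825, 1682]]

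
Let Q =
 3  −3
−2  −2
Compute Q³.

Q² = [[15, −3], [−2, 10]]
Q³ = [[51, −39], [−26, −14]]

[[51, −39], [−26, −14]]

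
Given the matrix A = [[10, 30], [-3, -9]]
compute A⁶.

A² = A (a projection; rank 1, trace 1), so A⁶ = A.

[[10, 30], [-3, -9]]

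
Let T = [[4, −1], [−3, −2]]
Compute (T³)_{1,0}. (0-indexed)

T² = [[19, −2], [−6, 7]]
T³ = [[82, −15], [−45, −8]]

−45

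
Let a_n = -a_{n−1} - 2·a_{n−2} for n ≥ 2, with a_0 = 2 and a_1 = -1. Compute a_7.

With companion matrix Q = [[-1, -2], [1, 0]], [a_n, a_{n−1}]ᵀ = Q·[a_{n−1}, a_{n−2}]ᵀ, so [a_7, a_6]ᵀ = Q⁶·[a_1, a_0]ᵀ.
Q⁶ = [[7, 10], [-5, 2]], giving [a_7, a_6]ᵀ = [[13], [9]].

13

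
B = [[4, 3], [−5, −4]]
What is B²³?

[[4, 3], [−5, −4]]

B² = I (check: tr B = 0 and det B = −1), so B²³ = B since 23 is odd.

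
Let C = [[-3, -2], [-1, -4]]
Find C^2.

[[11, 14], [7, 18]]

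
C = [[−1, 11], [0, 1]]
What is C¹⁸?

C² = I (check: tr C = 0 and det C = −1), so C¹⁸ = I since 18 is even.

[[1, 0], [0, 1]]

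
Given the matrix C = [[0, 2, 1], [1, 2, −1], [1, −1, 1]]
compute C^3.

[[2, 13, −1], [5, 18, −8], [2, −5, 4]]

C^2 = [[3, 3, −1], [1, 7, −2], [0, −1, 3]]
C^3 = [[2, 13, −1], [5, 18, −8], [2, −5, 4]]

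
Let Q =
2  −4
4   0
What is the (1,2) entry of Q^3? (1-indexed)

Q^2 = [[−12, −8], [8, −16]]
Q^3 = [[−56, 48], [−48, −32]]

48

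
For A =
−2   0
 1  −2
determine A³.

[[−8, 0], [12, −8]]

A² = [[4, 0], [−4, 4]]
A³ = [[−8, 0], [12, −8]]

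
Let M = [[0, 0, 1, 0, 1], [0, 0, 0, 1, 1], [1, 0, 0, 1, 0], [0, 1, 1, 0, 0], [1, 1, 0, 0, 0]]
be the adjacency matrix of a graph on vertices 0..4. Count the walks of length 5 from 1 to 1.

The number of length-5 walks from vertex 1 to vertex 1 is entry (1,1) of M^5, where M is the adjacency matrix.
M^2 = [[2, 1, 0, 1, 0], [1, 2, 1, 0, 0], [0, 1, 2, 0, 1], [1, 0, 0, 2, 1], [0, 0, 1, 1, 2]]
M^3 = [[0, 1, 3, 1, 3], [1, 0, 1, 3, 3], [3, 1, 0, 3, 1], [1, 3, 3, 0, 1], [3, 3, 1, 1, 0]]
M^4 = [[6, 4, 1, 4, 1], [4, 6, 4, 1, 1], [1, 4, 6, 1, 4], [4, 1, 1, 6, 4], [1, 1, 4, 4, 6]]
M^5 = [[2, 5, 10, 5, 10], [5, 2, 5, 10, 10], [10, 5, 2, 10, 5], [5, 10, 10, 2, 5], [10, 10, 5, 5, 2]]

2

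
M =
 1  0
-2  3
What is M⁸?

[[1, 0], [-6560, 6561]]

tr M = 4 and det M = 3, so the characteristic polynomial is λ² − (4)λ + (3) with roots 1 and 3.
Eigenvectors give P = [[1, 0], [1, -1]] with P⁻¹ = [[1, 0], [1, -1]], and M = P·diag(1, 3)·P⁻¹.
Then M⁸ = P·diag(1, 6561)·P⁻¹ = [[1, 0], [1, -6561]] · [[1, 0], [1, -1]] = [[1, 0], [-6560, 6561]].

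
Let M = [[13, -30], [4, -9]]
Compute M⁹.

[[118093, -295230], [39364, -98409]]

tr M = 4 and det M = 3, so the characteristic polynomial is λ² − (4)λ + (3) with roots 1 and 3.
Eigenvectors give P = [[-5, 3], [-2, 1]] with P⁻¹ = [[1, -3], [2, -5]], and M = P·diag(1, 3)·P⁻¹.
Then M⁹ = P·diag(1, 19683)·P⁻¹ = [[-5, 59049], [-2, 19683]] · [[1, -3], [2, -5]] = [[118093, -295230], [39364, -98409]].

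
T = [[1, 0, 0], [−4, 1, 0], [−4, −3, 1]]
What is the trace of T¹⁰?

3

T = I + N where N = [[0, 0, 0], [−4, 0, 0], [−4, −3, 0]] is strictly lower-triangular, so N³ = 0.
(I + N)¹⁰ = I + 10·N + 45·N² = [[1, 0, 0], [−40, 1, 0], [500, −30, 1]].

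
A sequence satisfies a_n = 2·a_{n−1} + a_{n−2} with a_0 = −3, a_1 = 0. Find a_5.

With companion matrix A = [[2, 1], [1, 0]], [a_n, a_{n−1}]ᵀ = A·[a_{n−1}, a_{n−2}]ᵀ, so [a_5, a_4]ᵀ = A^4·[a_1, a_0]ᵀ.
A^4 = [[29, 12], [12, 5]], giving [a_5, a_4]ᵀ = [[−36], [−15]].

−36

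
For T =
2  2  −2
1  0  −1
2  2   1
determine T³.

T² = [[2, 0, −8], [0, 0, −3], [8, 6, −5]]
T³ = [[−12, −12, −12], [−6, −6, −3], [12, 6, −27]]

[[−12, −12, −12], [−6, −6, −3], [12, 6, −27]]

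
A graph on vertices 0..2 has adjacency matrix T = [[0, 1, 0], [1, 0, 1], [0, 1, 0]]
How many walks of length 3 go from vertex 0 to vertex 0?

0

The number of length-3 walks from vertex 0 to vertex 0 is entry (0,0) of T³, where T is the adjacency matrix.
T² = [[1, 0, 1], [0, 2, 0], [1, 0, 1]]
T³ = [[0, 2, 0], [2, 0, 2], [0, 2, 0]]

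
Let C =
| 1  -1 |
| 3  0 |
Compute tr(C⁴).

C² = [[-2, -1], [3, -3]]
C³ = [[-5, 2], [-6, -3]]
C⁴ = [[1, 5], [-15, 6]]

7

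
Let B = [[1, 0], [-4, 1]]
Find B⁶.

B = I + N where N = [[0, 0], [-4, 0]] is strictly lower-triangular, so N² = 0.
(I + N)⁶ = I + 6·N = [[1, 0], [-24, 1]].

[[1, 0], [-24, 1]]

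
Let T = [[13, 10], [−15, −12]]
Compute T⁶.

[[2059, 1330], [−1995, −1266]]

tr T = 1 and det T = −6, so the characteristic polynomial is λ² − (1)λ + (−6) with roots −2 and 3.
Eigenvectors give P = [[−2, −1], [3, 1]] with P⁻¹ = [[1, 1], [−3, −2]], and T = P·diag(−2, 3)·P⁻¹.
Then T⁶ = P·diag(64, 729)·P⁻¹ = [[−128, −729], [192, 729]] · [[1, 1], [−3, −2]] = [[2059, 1330], [−1995, −1266]].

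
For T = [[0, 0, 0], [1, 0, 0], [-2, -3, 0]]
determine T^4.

T is strictly triangular, hence nilpotent: T^3 = 0, so T^4 = 0.

[[0, 0, 0], [0, 0, 0], [0, 0, 0]]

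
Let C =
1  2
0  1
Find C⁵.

[[1, 10], [0, 1]]

C = I + N where N = [[0, 2], [0, 0]] is strictly upper-triangular, so N² = 0.
(I + N)⁵ = I + 5·N = [[1, 10], [0, 1]].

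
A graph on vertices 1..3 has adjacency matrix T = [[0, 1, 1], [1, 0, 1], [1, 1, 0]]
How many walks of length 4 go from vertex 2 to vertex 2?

The number of length-4 walks from vertex 2 to vertex 2 is entry (2,2) of T^4, where T is the adjacency matrix.
T^2 = [[2, 1, 1], [1, 2, 1], [1, 1, 2]]
T^3 = [[2, 3, 3], [3, 2, 3], [3, 3, 2]]
T^4 = [[6, 5, 5], [5, 6, 5], [5, 5, 6]]

6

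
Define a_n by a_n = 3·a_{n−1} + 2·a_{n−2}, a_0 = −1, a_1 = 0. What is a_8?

−3526

With companion matrix T = [[3, 2], [1, 0]], [a_n, a_{n−1}]ᵀ = T·[a_{n−1}, a_{n−2}]ᵀ, so [a_8, a_7]ᵀ = T⁷·[a_1, a_0]ᵀ.
T⁷ = [[6279, 3526], [1763, 990]], giving [a_8, a_7]ᵀ = [[−3526], [−990]].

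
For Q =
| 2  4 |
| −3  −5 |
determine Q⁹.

tr Q = −3 and det Q = 2, so the characteristic polynomial is λ² − (−3)λ + (2) with roots −1 and −2.
Eigenvectors give P = [[4, −1], [−3, 1]] with P⁻¹ = [[1, 1], [3, 4]], and Q = P·diag(−1, −2)·P⁻¹.
Then Q⁹ = P·diag(−1, −512)·P⁻¹ = [[−4, 512], [3, −512]] · [[1, 1], [3, 4]] = [[1532, 2044], [−1533, −2045]].

[[1532, 2044], [−1533, −2045]]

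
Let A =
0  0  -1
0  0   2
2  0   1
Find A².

[[-2, 0, -1], [4, 0, 2], [2, 0, -1]]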